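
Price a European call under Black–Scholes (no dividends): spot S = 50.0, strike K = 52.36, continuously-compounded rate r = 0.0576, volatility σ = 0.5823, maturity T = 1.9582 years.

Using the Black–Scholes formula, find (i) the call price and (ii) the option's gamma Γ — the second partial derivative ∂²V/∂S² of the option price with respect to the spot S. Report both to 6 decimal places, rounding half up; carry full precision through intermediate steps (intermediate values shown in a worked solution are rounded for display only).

price = 16.965970
Γ = 0.008687

σ√T = 0.5823·√1.9582 = 0.814846
d₁ = (ln(S/K) + (r+σ²/2)T) / (σ√T) = (ln(50.0/52.36) + (0.0576+0.5823²/2)·1.9582) / 0.814846 = (-0.046120 + 0.444779) / 0.814846 = 0.489245
d₂ = d₁ − σ√T = 0.489245 − 0.814846 = -0.325601
e^{−rT} = e^{−0.0576·1.9582} = 0.893336
N(d₁) = 0.687666,  N(d₂) = 0.372363
Call price V = S·N(d₁) − K·e^{−rT}·N(d₂) = 34.383292 − 17.417321 = 16.965970
φ(d₁) = (1/√(2π))·e^{−d₁²/2} = 0.353943
Γ = φ(d₁) / (S·σ·√T) = 0.008687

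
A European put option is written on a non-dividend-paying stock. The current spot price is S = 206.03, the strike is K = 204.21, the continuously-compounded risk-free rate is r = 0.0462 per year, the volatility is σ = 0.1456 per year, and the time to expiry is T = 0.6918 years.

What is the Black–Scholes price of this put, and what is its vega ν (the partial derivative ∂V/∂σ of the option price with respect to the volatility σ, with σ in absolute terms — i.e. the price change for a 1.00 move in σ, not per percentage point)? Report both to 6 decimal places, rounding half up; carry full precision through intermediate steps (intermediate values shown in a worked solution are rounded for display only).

price = 6.175225
ν = 63.165371

σ√T = 0.1456·√0.6918 = 0.121102
d₁ = (ln(S/K) + (r+σ²/2)T) / (σ√T) = (ln(206.03/204.21) + (0.0462+0.1456²/2)·0.6918) / 0.121102 = (0.008873 + 0.039294) / 0.121102 = 0.397738
d₂ = d₁ − σ√T = 0.397738 − 0.121102 = 0.276636
e^{−rT} = e^{−0.0462·0.6918} = 0.968544
N(−d₁) = 0.345412,  N(−d₂) = 0.391030
Put price V = K·e^{−rT}·N(−d₂) − S·N(−d₁) = 77.340373 − 71.165148 = 6.175225
φ(d₁) = (1/√(2π))·e^{−d₁²/2} = 0.368603
ν = S·φ(d₁)·√T = 63.165371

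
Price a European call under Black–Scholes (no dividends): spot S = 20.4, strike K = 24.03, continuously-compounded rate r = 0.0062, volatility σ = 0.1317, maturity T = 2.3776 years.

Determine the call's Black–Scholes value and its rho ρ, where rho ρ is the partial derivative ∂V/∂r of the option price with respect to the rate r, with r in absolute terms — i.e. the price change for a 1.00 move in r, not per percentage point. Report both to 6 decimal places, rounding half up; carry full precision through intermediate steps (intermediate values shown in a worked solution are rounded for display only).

σ√T = 0.1317·√2.3776 = 0.203074
d₁ = (ln(S/K) + (r+σ²/2)T) / (σ√T) = (ln(20.4/24.03) + (0.0062+0.1317²/2)·2.3776) / 0.203074 = (-0.163768 + 0.035361) / 0.203074 = -0.632317
d₂ = d₁ − σ√T = -0.632317 − 0.203074 = -0.835392
e^{−rT} = e^{−0.0062·2.3776} = 0.985367
N(d₁) = 0.263590,  N(d₂) = 0.201749
Call price V = S·N(d₁) − K·e^{−rT}·N(d₂) = 5.377233 − 4.777079 = 0.600154
ρ = K·T·e^{−rT}·N(d₂) = 11.357983

price = 0.600154
ρ = 11.357983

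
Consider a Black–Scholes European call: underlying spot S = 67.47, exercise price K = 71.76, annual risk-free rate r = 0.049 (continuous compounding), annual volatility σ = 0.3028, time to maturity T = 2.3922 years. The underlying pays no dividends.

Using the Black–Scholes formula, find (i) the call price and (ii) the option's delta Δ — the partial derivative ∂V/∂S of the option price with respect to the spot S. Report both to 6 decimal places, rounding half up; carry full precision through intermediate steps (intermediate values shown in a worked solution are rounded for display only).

σ√T = 0.3028·√2.3922 = 0.468333
d₁ = (ln(S/K) + (r+σ²/2)T) / (σ√T) = (ln(67.47/71.76) + (0.049+0.3028²/2)·2.3922) / 0.468333 = (-0.061644 + 0.226886) / 0.468333 = 0.352829
d₂ = d₁ − σ√T = 0.352829 − 0.468333 = -0.115504
e^{−rT} = e^{−0.049·2.3922} = 0.889391
N(d₁) = 0.637892,  N(d₂) = 0.454023
Call price V = S·N(d₁) − K·e^{−rT}·N(d₂) = 43.038555 − 28.976984 = 14.061571
Δ = N(d₁) = 0.637892

price = 14.061571
Δ = 0.637892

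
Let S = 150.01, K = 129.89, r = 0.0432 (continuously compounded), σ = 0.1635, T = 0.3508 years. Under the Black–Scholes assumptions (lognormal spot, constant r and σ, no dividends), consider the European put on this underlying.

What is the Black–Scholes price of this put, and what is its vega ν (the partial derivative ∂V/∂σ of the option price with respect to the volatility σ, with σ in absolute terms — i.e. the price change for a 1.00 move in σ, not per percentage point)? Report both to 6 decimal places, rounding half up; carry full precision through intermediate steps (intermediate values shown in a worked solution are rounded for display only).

σ√T = 0.1635·√0.3508 = 0.096838
d₁ = (ln(S/K) + (r+σ²/2)T) / (σ√T) = (ln(150.01/129.89) + (0.0432+0.1635²/2)·0.3508) / 0.096838 = (0.144014 + 0.019843) / 0.096838 = 1.692071
d₂ = d₁ − σ√T = 1.692071 − 0.096838 = 1.595233
e^{−rT} = e^{−0.0432·0.3508} = 0.984960
N(−d₁) = 0.045316,  N(−d₂) = 0.055330
Put price V = K·e^{−rT}·N(−d₂) − S·N(−d₁) = 7.078738 − 6.797887 = 0.280850
φ(d₁) = (1/√(2π))·e^{−d₁²/2} = 0.095322
ν = S·φ(d₁)·√T = 8.469250

price = 0.280850
ν = 8.469250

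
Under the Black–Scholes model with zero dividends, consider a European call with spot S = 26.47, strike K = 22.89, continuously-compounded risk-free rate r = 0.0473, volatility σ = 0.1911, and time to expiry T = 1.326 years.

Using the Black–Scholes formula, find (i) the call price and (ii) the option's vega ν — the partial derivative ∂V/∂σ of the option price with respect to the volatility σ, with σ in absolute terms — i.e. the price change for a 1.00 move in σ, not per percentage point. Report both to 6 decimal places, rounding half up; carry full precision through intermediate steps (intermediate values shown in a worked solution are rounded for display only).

price = 5.454534
ν = 6.967355

σ√T = 0.1911·√1.326 = 0.220056
d₁ = (ln(S/K) + (r+σ²/2)T) / (σ√T) = (ln(26.47/22.89) + (0.0473+0.1911²/2)·1.326) / 0.220056 = (0.145312 + 0.086932) / 0.220056 = 1.055387
d₂ = d₁ − σ√T = 1.055387 − 0.220056 = 0.835332
e^{−rT} = e^{−0.0473·1.326} = 0.939207
N(d₁) = 0.854376,  N(d₂) = 0.798235
Call price V = S·N(d₁) − K·e^{−rT}·N(d₂) = 22.615330 − 17.160797 = 5.454534
φ(d₁) = (1/√(2π))·e^{−d₁²/2} = 0.228582
ν = S·φ(d₁)·√T = 6.967355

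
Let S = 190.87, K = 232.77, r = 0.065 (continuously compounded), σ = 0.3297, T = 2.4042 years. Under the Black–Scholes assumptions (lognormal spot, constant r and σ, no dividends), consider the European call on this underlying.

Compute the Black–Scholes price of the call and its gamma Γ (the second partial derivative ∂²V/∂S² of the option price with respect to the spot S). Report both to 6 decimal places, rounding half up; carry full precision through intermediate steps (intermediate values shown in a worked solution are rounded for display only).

price = 35.355792
Γ = 0.004028

σ√T = 0.3297·√2.4042 = 0.511216
d₁ = (ln(S/K) + (r+σ²/2)T) / (σ√T) = (ln(190.87/232.77) + (0.065+0.3297²/2)·2.4042) / 0.511216 = (-0.198458 + 0.286944) / 0.511216 = 0.173088
d₂ = d₁ − σ√T = 0.173088 − 0.511216 = -0.338127
e^{−rT} = e^{−0.065·2.4042} = 0.855326
N(d₁) = 0.568709,  N(d₂) = 0.367634
Call price V = S·N(d₁) − K·e^{−rT}·N(d₂) = 108.549491 − 73.193699 = 35.355792
φ(d₁) = (1/√(2π))·e^{−d₁²/2} = 0.393011
Γ = φ(d₁) / (S·σ·√T) = 0.004028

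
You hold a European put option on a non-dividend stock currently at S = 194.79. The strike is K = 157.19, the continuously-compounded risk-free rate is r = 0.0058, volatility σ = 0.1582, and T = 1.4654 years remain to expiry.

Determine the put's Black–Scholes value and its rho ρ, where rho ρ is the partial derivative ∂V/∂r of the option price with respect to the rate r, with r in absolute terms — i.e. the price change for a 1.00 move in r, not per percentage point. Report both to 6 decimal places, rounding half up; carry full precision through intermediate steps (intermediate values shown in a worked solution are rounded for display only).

σ√T = 0.1582·√1.4654 = 0.191507
d₁ = (ln(S/K) + (r+σ²/2)T) / (σ√T) = (ln(194.79/157.19) + (0.0058+0.1582²/2)·1.4654) / 0.191507 = (0.214467 + 0.026837) / 0.191507 = 1.260025
d₂ = d₁ − σ√T = 1.260025 − 0.191507 = 1.068518
e^{−rT} = e^{−0.0058·1.4654} = 0.991537
N(−d₁) = 0.103830,  N(−d₂) = 0.142643
Put price V = K·e^{−rT}·N(−d₂) − S·N(−d₁) = 22.232358 − 20.225078 = 2.007279
ρ = −K·T·e^{−rT}·N(−d₂) = -32.579297

price = 2.007279
ρ = -32.579297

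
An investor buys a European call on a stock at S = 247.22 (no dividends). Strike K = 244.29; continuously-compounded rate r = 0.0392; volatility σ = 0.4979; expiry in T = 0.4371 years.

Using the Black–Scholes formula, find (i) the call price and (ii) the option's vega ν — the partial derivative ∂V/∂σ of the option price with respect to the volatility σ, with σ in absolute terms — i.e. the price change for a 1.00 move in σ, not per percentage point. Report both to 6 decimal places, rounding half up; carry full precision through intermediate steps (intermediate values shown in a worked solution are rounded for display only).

price = 35.519965
ν = 63.153879

σ√T = 0.4979·√0.4371 = 0.329179
d₁ = (ln(S/K) + (r+σ²/2)T) / (σ√T) = (ln(247.22/244.29) + (0.0392+0.4979²/2)·0.4371) / 0.329179 = (0.011923 + 0.071314) / 0.329179 = 0.252860
d₂ = d₁ − σ√T = 0.252860 − 0.329179 = -0.076319
e^{−rT} = e^{−0.0392·0.4371} = 0.983012
N(d₁) = 0.599812,  N(d₂) = 0.469583
Call price V = S·N(d₁) − K·e^{−rT}·N(d₂) = 148.285512 − 112.765547 = 35.519965
φ(d₁) = (1/√(2π))·e^{−d₁²/2} = 0.386390
ν = S·φ(d₁)·√T = 63.153879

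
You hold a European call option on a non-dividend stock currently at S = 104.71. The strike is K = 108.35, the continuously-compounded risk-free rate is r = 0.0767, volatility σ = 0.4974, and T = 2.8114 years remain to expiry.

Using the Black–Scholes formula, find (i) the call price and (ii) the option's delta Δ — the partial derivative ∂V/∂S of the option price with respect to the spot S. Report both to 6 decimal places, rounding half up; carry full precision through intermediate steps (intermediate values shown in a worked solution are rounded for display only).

σ√T = 0.4974·√2.8114 = 0.834002
d₁ = (ln(S/K) + (r+σ²/2)T) / (σ√T) = (ln(104.71/108.35) + (0.0767+0.4974²/2)·2.8114) / 0.834002 = (-0.034172 + 0.563414) / 0.834002 = 0.634581
d₂ = d₁ − σ√T = 0.634581 − 0.834002 = -0.199421
e^{−rT} = e^{−0.0767·2.8114} = 0.806030
N(d₁) = 0.737149,  N(d₂) = 0.420967
Call price V = S·N(d₁) − K·e^{−rT}·N(d₂) = 77.186891 − 36.764436 = 40.422455
Δ = N(d₁) = 0.737149

price = 40.422455
Δ = 0.737149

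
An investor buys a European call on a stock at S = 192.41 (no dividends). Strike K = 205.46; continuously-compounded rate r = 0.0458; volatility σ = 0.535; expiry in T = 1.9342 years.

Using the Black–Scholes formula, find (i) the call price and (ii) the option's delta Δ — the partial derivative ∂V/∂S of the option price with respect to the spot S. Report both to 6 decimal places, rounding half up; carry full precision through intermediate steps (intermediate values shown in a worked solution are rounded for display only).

σ√T = 0.535·√1.9342 = 0.744054
d₁ = (ln(S/K) + (r+σ²/2)T) / (σ√T) = (ln(192.41/205.46) + (0.0458+0.535²/2)·1.9342) / 0.744054 = (-0.065623 + 0.365395) / 0.744054 = 0.402890
d₂ = d₁ − σ√T = 0.402890 − 0.744054 = -0.341164
e^{−rT} = e^{−0.0458·1.9342} = 0.915224
N(d₁) = 0.656485,  N(d₂) = 0.366490
Call price V = S·N(d₁) − K·e^{−rT}·N(d₂) = 126.314339 − 68.915478 = 57.398862
Δ = N(d₁) = 0.656485

price = 57.398862
Δ = 0.656485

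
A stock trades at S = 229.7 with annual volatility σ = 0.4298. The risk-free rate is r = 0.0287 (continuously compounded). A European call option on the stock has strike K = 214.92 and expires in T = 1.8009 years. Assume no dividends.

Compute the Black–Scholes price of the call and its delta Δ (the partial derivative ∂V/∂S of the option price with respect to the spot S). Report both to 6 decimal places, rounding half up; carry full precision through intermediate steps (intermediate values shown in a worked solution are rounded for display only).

σ√T = 0.4298·√1.8009 = 0.576781
d₁ = (ln(S/K) + (r+σ²/2)T) / (σ√T) = (ln(229.7/214.92) + (0.0287+0.4298²/2)·1.8009) / 0.576781 = (0.066508 + 0.218024) / 0.576781 = 0.493311
d₂ = d₁ − σ√T = 0.493311 − 0.576781 = -0.083471
e^{−rT} = e^{−0.0287·1.8009} = 0.949627
N(d₁) = 0.689103,  N(d₂) = 0.466739
Call price V = S·N(d₁) − K·e^{−rT}·N(d₂) = 158.287070 − 95.258502 = 63.028567
Δ = N(d₁) = 0.689103

price = 63.028567
Δ = 0.689103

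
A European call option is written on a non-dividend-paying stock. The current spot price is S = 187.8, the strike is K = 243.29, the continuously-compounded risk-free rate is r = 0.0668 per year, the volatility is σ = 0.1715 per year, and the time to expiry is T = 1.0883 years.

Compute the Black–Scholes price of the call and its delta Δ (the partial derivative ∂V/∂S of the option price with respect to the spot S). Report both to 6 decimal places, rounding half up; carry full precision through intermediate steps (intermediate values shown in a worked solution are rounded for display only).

σ√T = 0.1715·√1.0883 = 0.178912
d₁ = (ln(S/K) + (r+σ²/2)T) / (σ√T) = (ln(187.8/243.29) + (0.0668+0.1715²/2)·1.0883) / 0.178912 = (-0.258877 + 0.088703) / 0.178912 = -0.951160
d₂ = d₁ − σ√T = -0.951160 − 0.178912 = -1.130071
e^{−rT} = e^{−0.0668·1.0883} = 0.929881
N(d₁) = 0.170762,  N(d₂) = 0.129223
Call price V = S·N(d₁) − K·e^{−rT}·N(d₂) = 32.069043 − 29.234248 = 2.834795
Δ = N(d₁) = 0.170762

price = 2.834795
Δ = 0.170762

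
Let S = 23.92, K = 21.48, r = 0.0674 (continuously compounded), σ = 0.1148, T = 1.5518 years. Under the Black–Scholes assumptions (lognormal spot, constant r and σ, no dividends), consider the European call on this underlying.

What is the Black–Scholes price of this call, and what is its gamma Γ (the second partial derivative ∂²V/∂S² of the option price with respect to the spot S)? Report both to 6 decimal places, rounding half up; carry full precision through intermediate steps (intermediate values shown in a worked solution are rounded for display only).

price = 4.666511
Γ = 0.034799

σ√T = 0.1148·√1.5518 = 0.143008
d₁ = (ln(S/K) + (r+σ²/2)T) / (σ√T) = (ln(23.92/21.48) + (0.0674+0.1148²/2)·1.5518) / 0.143008 = (0.107593 + 0.114817) / 0.143008 = 1.555227
d₂ = d₁ − σ√T = 1.555227 − 0.143008 = 1.412219
e^{−rT} = e^{−0.0674·1.5518} = 0.900693
N(d₁) = 0.940054,  N(d₂) = 0.921057
Call price V = S·N(d₁) − K·e^{−rT}·N(d₂) = 22.486091 − 17.819581 = 4.666511
φ(d₁) = (1/√(2π))·e^{−d₁²/2} = 0.119039
Γ = φ(d₁) / (S·σ·√T) = 0.034799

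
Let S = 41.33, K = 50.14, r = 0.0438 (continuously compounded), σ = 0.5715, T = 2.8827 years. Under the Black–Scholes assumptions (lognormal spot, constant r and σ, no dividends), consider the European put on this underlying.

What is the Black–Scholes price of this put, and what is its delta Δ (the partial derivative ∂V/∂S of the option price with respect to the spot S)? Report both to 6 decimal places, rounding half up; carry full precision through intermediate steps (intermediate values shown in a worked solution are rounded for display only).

price = 17.392230
Δ = -0.338652

σ√T = 0.5715·√2.8827 = 0.970322
d₁ = (ln(S/K) + (r+σ²/2)T) / (σ√T) = (ln(41.33/50.14) + (0.0438+0.5715²/2)·2.8827) / 0.970322 = (-0.193230 + 0.597025) / 0.970322 = 0.416145
d₂ = d₁ − σ√T = 0.416145 − 0.970322 = -0.554178
e^{−rT} = e^{−0.0438·2.8827} = 0.881384
N(−d₁) = 0.338652,  N(−d₂) = 0.710271
Put price V = K·e^{−rT}·N(−d₂) − S·N(−d₁) = 31.388720 − 13.996491 = 17.392230
Δ = −N(−d₁) = -0.338652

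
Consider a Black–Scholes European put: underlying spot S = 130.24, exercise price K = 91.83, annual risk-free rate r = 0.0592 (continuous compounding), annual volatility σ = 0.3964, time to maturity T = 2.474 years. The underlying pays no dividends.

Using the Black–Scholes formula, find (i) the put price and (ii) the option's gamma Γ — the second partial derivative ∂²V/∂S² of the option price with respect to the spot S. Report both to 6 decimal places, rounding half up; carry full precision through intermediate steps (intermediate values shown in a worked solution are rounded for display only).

price = 7.464137
Γ = 0.002662

σ√T = 0.3964·√2.474 = 0.623496
d₁ = (ln(S/K) + (r+σ²/2)T) / (σ√T) = (ln(130.24/91.83) + (0.0592+0.3964²/2)·2.474) / 0.623496 = (0.349440 + 0.340834) / 0.623496 = 1.107103
d₂ = d₁ − σ√T = 1.107103 − 0.623496 = 0.483607
e^{−rT} = e^{−0.0592·2.474} = 0.863760
N(−d₁) = 0.134125,  N(−d₂) = 0.314332
Put price V = K·e^{−rT}·N(−d₂) − S·N(−d₁) = 24.932533 − 17.468395 = 7.464137
φ(d₁) = (1/√(2π))·e^{−d₁²/2} = 0.216151
Γ = φ(d₁) / (S·σ·√T) = 0.002662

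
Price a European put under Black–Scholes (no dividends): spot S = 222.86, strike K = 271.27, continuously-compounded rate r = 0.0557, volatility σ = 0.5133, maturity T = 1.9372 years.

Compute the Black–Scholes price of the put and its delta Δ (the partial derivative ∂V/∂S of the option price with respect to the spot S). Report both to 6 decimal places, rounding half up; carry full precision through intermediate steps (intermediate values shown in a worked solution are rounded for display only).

price = 75.887311
Δ = -0.407841

σ√T = 0.5133·√1.9372 = 0.714428
d₁ = (ln(S/K) + (r+σ²/2)T) / (σ√T) = (ln(222.86/271.27) + (0.0557+0.5133²/2)·1.9372) / 0.714428 = (-0.196571 + 0.363106) / 0.714428 = 0.233102
d₂ = d₁ − σ√T = 0.233102 − 0.714428 = -0.481326
e^{−rT} = e^{−0.0557·1.9372} = 0.897716
N(−d₁) = 0.407841,  N(−d₂) = 0.684857
Put price V = K·e^{−rT}·N(−d₂) − S·N(−d₁) = 166.778744 − 90.891433 = 75.887311
Δ = −N(−d₁) = -0.407841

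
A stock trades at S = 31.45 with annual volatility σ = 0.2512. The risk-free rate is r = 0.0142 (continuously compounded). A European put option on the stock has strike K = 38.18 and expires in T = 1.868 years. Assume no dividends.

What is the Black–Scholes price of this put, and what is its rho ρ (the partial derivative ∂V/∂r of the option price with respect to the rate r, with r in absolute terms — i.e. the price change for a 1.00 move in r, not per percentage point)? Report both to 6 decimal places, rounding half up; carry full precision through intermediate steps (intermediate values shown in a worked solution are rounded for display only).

σ√T = 0.2512·√1.868 = 0.343327
d₁ = (ln(S/K) + (r+σ²/2)T) / (σ√T) = (ln(31.45/38.18) + (0.0142+0.2512²/2)·1.868) / 0.343327 = (-0.193913 + 0.085462) / 0.343327 = -0.315881
d₂ = d₁ − σ√T = -0.315881 − 0.343327 = -0.659208
e^{−rT} = e^{−0.0142·1.868} = 0.973823
N(−d₁) = 0.623954,  N(−d₂) = 0.745119
Put price V = K·e^{−rT}·N(−d₂) − S·N(−d₁) = 27.703943 − 19.623340 = 8.080603
ρ = −K·T·e^{−rT}·N(−d₂) = -51.750966

price = 8.080603
ρ = -51.750966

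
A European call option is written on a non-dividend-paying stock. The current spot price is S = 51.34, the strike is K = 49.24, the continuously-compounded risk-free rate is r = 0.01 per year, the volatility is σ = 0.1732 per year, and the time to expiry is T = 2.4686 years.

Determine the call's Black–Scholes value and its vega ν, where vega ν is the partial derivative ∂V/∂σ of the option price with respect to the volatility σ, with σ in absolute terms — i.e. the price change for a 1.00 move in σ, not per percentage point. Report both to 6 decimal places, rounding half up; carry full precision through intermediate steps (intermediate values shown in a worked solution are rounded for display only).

price = 7.186694
ν = 29.936012

σ√T = 0.1732·√2.4686 = 0.272128
d₁ = (ln(S/K) + (r+σ²/2)T) / (σ√T) = (ln(51.34/49.24) + (0.01+0.1732²/2)·2.4686) / 0.272128 = (0.041764 + 0.061713) / 0.272128 = 0.380250
d₂ = d₁ − σ√T = 0.380250 − 0.272128 = 0.108122
e^{−rT} = e^{−0.01·2.4686} = 0.975616
N(d₁) = 0.648120,  N(d₂) = 0.543051
Call price V = S·N(d₁) − K·e^{−rT}·N(d₂) = 33.274486 − 26.087792 = 7.186694
φ(d₁) = (1/√(2π))·e^{−d₁²/2} = 0.371119
ν = S·φ(d₁)·√T = 29.936012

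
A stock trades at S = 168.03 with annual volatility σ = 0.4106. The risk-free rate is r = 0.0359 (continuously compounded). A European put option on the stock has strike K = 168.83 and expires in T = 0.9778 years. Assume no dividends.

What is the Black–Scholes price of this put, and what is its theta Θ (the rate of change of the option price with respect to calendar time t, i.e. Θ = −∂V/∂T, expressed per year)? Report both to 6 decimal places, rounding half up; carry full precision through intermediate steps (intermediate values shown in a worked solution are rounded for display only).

price = 24.188696
Θ = -10.166258

σ√T = 0.4106·√0.9778 = 0.406017
d₁ = (ln(S/K) + (r+σ²/2)T) / (σ√T) = (ln(168.03/168.83) + (0.0359+0.4106²/2)·0.9778) / 0.406017 = (-0.004750 + 0.117528) / 0.406017 = 0.277767
d₂ = d₁ − σ√T = 0.277767 − 0.406017 = -0.128250
e^{−rT} = e^{−0.0359·0.9778} = 0.965506
N(−d₁) = 0.390596,  N(−d₂) = 0.551024
Put price V = K·e^{−rT}·N(−d₂) − S·N(−d₁) = 89.820475 − 65.631779 = 24.188696
φ(d₁) = (1/√(2π))·e^{−d₁²/2} = 0.383845
Θ = −S·φ(d₁)·σ/(2√T) + r·K·e^{−rT}·N(−d₂) = −13.390813 + 3.224555 = -10.166258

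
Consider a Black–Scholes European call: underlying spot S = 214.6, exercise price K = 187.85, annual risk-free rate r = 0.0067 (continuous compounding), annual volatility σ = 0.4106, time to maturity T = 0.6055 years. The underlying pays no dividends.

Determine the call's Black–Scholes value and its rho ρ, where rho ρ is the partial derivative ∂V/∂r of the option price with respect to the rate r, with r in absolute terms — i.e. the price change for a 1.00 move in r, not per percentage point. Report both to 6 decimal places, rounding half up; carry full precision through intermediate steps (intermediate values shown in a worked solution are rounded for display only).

σ√T = 0.4106·√0.6055 = 0.319504
d₁ = (ln(S/K) + (r+σ²/2)T) / (σ√T) = (ln(214.6/187.85) + (0.0067+0.4106²/2)·0.6055) / 0.319504 = (0.133132 + 0.055098) / 0.319504 = 0.589133
d₂ = d₁ − σ√T = 0.589133 − 0.319504 = 0.269629
e^{−rT} = e^{−0.0067·0.6055} = 0.995951
N(d₁) = 0.722114,  N(d₂) = 0.606277
Call price V = S·N(d₁) − K·e^{−rT}·N(d₂) = 154.965662 − 113.428087 = 41.537575
ρ = K·T·e^{−rT}·N(d₂) = 68.680707

price = 41.537575
ρ = 68.680707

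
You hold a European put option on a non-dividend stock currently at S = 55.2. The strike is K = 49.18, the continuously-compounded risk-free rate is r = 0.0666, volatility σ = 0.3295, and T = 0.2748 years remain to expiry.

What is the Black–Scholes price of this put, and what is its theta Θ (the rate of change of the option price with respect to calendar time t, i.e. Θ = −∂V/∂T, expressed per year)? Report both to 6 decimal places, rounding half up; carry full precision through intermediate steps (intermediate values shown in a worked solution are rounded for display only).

price = 1.118564
Θ = -3.987840

σ√T = 0.3295·√0.2748 = 0.172728
d₁ = (ln(S/K) + (r+σ²/2)T) / (σ√T) = (ln(55.2/49.18) + (0.0666+0.3295²/2)·0.2748) / 0.172728 = (0.115476 + 0.033219) / 0.172728 = 0.860861
d₂ = d₁ − σ√T = 0.860861 − 0.172728 = 0.688133
e^{−rT} = e^{−0.0666·0.2748} = 0.981865
N(−d₁) = 0.194657,  N(−d₂) = 0.245685
Put price V = K·e^{−rT}·N(−d₂) − S·N(−d₁) = 11.863648 − 10.745084 = 1.118564
φ(d₁) = (1/√(2π))·e^{−d₁²/2} = 0.275414
Θ = −S·φ(d₁)·σ/(2√T) + r·K·e^{−rT}·N(−d₂) = −4.777959 + 0.790119 = -3.987840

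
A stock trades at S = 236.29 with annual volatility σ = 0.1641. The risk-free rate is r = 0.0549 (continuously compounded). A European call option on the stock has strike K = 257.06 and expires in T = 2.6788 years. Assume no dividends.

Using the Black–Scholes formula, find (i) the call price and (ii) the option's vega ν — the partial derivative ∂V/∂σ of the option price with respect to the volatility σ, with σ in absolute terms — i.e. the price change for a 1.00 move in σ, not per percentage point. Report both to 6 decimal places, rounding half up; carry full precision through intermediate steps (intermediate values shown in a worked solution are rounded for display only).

price = 32.329176
ν = 144.175357

σ√T = 0.1641·√2.6788 = 0.268583
d₁ = (ln(S/K) + (r+σ²/2)T) / (σ√T) = (ln(236.29/257.06) + (0.0549+0.1641²/2)·2.6788) / 0.268583 = (-0.084250 + 0.183135) / 0.268583 = 0.368172
d₂ = d₁ − σ√T = 0.368172 − 0.268583 = 0.099589
e^{−rT} = e^{−0.0549·2.6788} = 0.863237
N(d₁) = 0.643628,  N(d₂) = 0.539665
Call price V = S·N(d₁) − K·e^{−rT}·N(d₂) = 152.082784 − 119.753608 = 32.329176
φ(d₁) = (1/√(2π))·e^{−d₁²/2} = 0.372800
ν = S·φ(d₁)·√T = 144.175357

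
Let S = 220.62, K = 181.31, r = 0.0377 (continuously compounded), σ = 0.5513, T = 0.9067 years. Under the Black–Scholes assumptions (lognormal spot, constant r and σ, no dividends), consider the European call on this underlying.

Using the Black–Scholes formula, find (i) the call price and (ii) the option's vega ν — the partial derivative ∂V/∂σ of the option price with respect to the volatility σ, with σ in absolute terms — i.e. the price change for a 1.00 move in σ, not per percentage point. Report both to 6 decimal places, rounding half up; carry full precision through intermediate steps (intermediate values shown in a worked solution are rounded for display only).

σ√T = 0.5513·√0.9067 = 0.524952
d₁ = (ln(S/K) + (r+σ²/2)T) / (σ√T) = (ln(220.62/181.31) + (0.0377+0.5513²/2)·0.9067) / 0.524952 = (0.196233 + 0.171970) / 0.524952 = 0.701404
d₂ = d₁ − σ√T = 0.701404 − 0.524952 = 0.176452
e^{−rT} = e^{−0.0377·0.9067} = 0.966395
N(d₁) = 0.758474,  N(d₂) = 0.570030
Call price V = S·N(d₁) − K·e^{−rT}·N(d₂) = 167.334640 − 99.879065 = 67.455575
φ(d₁) = (1/√(2π))·e^{−d₁²/2} = 0.311947
ν = S·φ(d₁)·√T = 65.532601

price = 67.455575
ν = 65.532601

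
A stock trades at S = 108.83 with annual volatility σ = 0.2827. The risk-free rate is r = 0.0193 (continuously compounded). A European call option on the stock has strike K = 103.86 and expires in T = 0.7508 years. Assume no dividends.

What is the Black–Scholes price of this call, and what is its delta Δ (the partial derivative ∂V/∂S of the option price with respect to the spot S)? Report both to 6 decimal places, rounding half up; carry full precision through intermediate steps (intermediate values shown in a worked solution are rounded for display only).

σ√T = 0.2827·√0.7508 = 0.244956
d₁ = (ln(S/K) + (r+σ²/2)T) / (σ√T) = (ln(108.83/103.86) + (0.0193+0.2827²/2)·0.7508) / 0.244956 = (0.046743 + 0.044492) / 0.244956 = 0.372456
d₂ = d₁ − σ√T = 0.372456 − 0.244956 = 0.127500
e^{−rT} = e^{−0.0193·0.7508} = 0.985614
N(d₁) = 0.645223,  N(d₂) = 0.550728
Call price V = S·N(d₁) − K·e^{−rT}·N(d₂) = 70.219659 − 56.375727 = 13.843932
Δ = N(d₁) = 0.645223

price = 13.843932
Δ = 0.645223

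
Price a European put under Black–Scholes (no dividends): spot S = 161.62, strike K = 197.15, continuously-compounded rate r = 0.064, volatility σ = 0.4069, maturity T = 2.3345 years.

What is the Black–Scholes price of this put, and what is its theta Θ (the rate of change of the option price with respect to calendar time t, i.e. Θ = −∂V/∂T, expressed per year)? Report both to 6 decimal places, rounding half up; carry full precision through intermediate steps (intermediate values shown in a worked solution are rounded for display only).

σ√T = 0.4069·√2.3345 = 0.621705
d₁ = (ln(S/K) + (r+σ²/2)T) / (σ√T) = (ln(161.62/197.15) + (0.064+0.4069²/2)·2.3345) / 0.621705 = (-0.198717 + 0.342667) / 0.621705 = 0.231540
d₂ = d₁ − σ√T = 0.231540 − 0.621705 = -0.390165
e^{−rT} = e^{−0.064·2.3345} = 0.861218
N(−d₁) = 0.408448,  N(−d₂) = 0.651793
Put price V = K·e^{−rT}·N(−d₂) − S·N(−d₁) = 110.667284 − 66.013293 = 44.653991
φ(d₁) = (1/√(2π))·e^{−d₁²/2} = 0.388391
Θ = −S·φ(d₁)·σ/(2√T) + r·K·e^{−rT}·N(−d₂) = −8.358425 + 7.082706 = -1.275719

price = 44.653991
Θ = -1.275719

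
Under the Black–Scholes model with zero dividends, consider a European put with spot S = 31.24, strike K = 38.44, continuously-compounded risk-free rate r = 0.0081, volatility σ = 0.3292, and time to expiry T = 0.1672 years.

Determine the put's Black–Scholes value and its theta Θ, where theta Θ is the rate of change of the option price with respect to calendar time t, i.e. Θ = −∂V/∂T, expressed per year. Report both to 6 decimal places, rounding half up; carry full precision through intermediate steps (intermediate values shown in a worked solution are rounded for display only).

price = 7.275107
Θ = -1.425738

σ√T = 0.3292·√0.1672 = 0.134610
d₁ = (ln(S/K) + (r+σ²/2)T) / (σ√T) = (ln(31.24/38.44) + (0.0081+0.3292²/2)·0.1672) / 0.134610 = (-0.207399 + 0.010414) / 0.134610 = -1.463373
d₂ = d₁ − σ√T = -1.463373 − 0.134610 = -1.597984
e^{−rT} = e^{−0.0081·0.1672} = 0.998647
N(−d₁) = 0.928317,  N(−d₂) = 0.944977
Put price V = K·e^{−rT}·N(−d₂) − S·N(−d₁) = 36.275742 − 29.000635 = 7.275107
φ(d₁) = (1/√(2π))·e^{−d₁²/2} = 0.136741
Θ = −S·φ(d₁)·σ/(2√T) + r·K·e^{−rT}·N(−d₂) = −1.719572 + 0.293834 = -1.425738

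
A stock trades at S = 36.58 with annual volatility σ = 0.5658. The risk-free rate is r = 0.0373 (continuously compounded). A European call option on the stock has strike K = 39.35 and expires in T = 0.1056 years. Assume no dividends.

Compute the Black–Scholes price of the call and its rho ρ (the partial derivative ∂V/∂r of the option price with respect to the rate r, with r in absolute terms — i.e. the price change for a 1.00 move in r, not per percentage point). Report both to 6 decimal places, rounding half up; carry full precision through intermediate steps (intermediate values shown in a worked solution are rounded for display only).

σ√T = 0.5658·√0.1056 = 0.183863
d₁ = (ln(S/K) + (r+σ²/2)T) / (σ√T) = (ln(36.58/39.35) + (0.0373+0.5658²/2)·0.1056) / 0.183863 = (-0.072994 + 0.020842) / 0.183863 = -0.283649
d₂ = d₁ − σ√T = -0.283649 − 0.183863 = -0.467512
e^{−rT} = e^{−0.0373·0.1056} = 0.996069
N(d₁) = 0.388340,  N(d₂) = 0.320067
Call price V = S·N(d₁) − K·e^{−rT}·N(d₂) = 14.205467 − 12.545116 = 1.660352
ρ = K·T·e^{−rT}·N(d₂) = 1.324764

price = 1.660352
ρ = 1.324764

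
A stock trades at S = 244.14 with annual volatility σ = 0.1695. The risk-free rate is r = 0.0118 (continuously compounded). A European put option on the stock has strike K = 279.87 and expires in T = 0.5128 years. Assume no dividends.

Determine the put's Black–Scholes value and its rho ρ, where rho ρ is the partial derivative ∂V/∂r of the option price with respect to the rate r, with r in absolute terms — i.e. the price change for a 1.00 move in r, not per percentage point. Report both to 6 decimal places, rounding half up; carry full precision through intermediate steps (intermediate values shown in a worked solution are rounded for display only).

price = 36.317083
ρ = -124.398227

σ√T = 0.1695·√0.5128 = 0.121379
d₁ = (ln(S/K) + (r+σ²/2)T) / (σ√T) = (ln(244.14/279.87) + (0.0118+0.1695²/2)·0.5128) / 0.121379 = (-0.136583 + 0.013417) / 0.121379 = -1.014721
d₂ = d₁ − σ√T = -1.014721 − 0.121379 = -1.136100
e^{−rT} = e^{−0.0118·0.5128} = 0.993967
N(−d₁) = 0.844881,  N(−d₂) = 0.872043
Put price V = K·e^{−rT}·N(−d₂) − S·N(−d₁) = 242.586246 − 206.269163 = 36.317083
ρ = −K·T·e^{−rT}·N(−d₂) = -124.398227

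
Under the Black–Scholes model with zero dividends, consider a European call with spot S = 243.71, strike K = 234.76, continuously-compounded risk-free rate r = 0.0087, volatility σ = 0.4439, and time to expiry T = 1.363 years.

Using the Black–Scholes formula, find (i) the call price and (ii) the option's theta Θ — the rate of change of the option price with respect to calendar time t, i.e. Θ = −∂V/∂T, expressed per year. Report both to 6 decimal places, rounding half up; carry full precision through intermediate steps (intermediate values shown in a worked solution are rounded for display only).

σ√T = 0.4439·√1.363 = 0.518243
d₁ = (ln(S/K) + (r+σ²/2)T) / (σ√T) = (ln(243.71/234.76) + (0.0087+0.4439²/2)·1.363) / 0.518243 = (0.037415 + 0.146146) / 0.518243 = 0.354199
d₂ = d₁ − σ√T = 0.354199 − 0.518243 = -0.164043
e^{−rT} = e^{−0.0087·1.363} = 0.988212
N(d₁) = 0.638405,  N(d₂) = 0.434848
Call price V = S·N(d₁) − K·e^{−rT}·N(d₂) = 155.585723 − 100.881642 = 54.704081
φ(d₁) = (1/√(2π))·e^{−d₁²/2} = 0.374686
Θ = −S·φ(d₁)·σ/(2√T) − r·K·e^{−rT}·N(d₂) = −17.359931 − 0.877670 = -18.237601

price = 54.704081
Θ = -18.237601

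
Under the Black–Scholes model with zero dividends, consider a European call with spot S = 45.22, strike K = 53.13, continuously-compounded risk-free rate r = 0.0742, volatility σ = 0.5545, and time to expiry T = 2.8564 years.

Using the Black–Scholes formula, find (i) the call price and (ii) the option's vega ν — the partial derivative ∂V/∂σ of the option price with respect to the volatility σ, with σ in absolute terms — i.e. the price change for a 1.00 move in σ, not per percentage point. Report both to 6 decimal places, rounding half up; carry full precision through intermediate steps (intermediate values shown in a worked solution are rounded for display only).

σ√T = 0.5545·√2.8564 = 0.937154
d₁ = (ln(S/K) + (r+σ²/2)T) / (σ√T) = (ln(45.22/53.13) + (0.0742+0.5545²/2)·2.8564) / 0.937154 = (-0.161202 + 0.651074) / 0.937154 = 0.522723
d₂ = d₁ − σ√T = 0.522723 − 0.937154 = -0.414432
e^{−rT} = e^{−0.0742·2.8564} = 0.809009
N(d₁) = 0.699416,  N(d₂) = 0.339279
Call price V = S·N(d₁) − K·e^{−rT}·N(d₂) = 31.627606 − 14.583115 = 17.044491
φ(d₁) = (1/√(2π))·e^{−d₁²/2} = 0.347998
ν = S·φ(d₁)·√T = 26.596046

price = 17.044491
ν = 26.596046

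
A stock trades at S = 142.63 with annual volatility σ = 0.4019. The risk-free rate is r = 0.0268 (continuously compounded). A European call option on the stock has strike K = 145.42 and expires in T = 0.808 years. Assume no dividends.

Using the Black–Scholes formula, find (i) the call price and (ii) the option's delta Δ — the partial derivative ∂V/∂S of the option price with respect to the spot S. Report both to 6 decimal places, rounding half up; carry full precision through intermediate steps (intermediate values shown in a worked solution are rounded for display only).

price = 20.584713
Δ = 0.574150

σ√T = 0.4019·√0.808 = 0.361263
d₁ = (ln(S/K) + (r+σ²/2)T) / (σ√T) = (ln(142.63/145.42) + (0.0268+0.4019²/2)·0.808) / 0.361263 = (-0.019372 + 0.086910) / 0.361263 = 0.186949
d₂ = d₁ − σ√T = 0.186949 − 0.361263 = -0.174314
e^{−rT} = e^{−0.0268·0.808} = 0.978578
N(d₁) = 0.574150,  N(d₂) = 0.430809
Call price V = S·N(d₁) − K·e^{−rT}·N(d₂) = 81.890956 − 61.306243 = 20.584713
Δ = N(d₁) = 0.574150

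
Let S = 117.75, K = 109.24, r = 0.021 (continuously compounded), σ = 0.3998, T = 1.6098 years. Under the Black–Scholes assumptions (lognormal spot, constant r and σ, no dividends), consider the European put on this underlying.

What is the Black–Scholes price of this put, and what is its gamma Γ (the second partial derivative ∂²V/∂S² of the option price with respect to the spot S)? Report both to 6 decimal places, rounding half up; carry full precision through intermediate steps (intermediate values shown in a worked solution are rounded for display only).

price = 16.790650
Γ = 0.005986

σ√T = 0.3998·√1.6098 = 0.507258
d₁ = (ln(S/K) + (r+σ²/2)T) / (σ√T) = (ln(117.75/109.24) + (0.021+0.3998²/2)·1.6098) / 0.507258 = (0.075016 + 0.162461) / 0.507258 = 0.468159
d₂ = d₁ − σ√T = 0.468159 − 0.507258 = -0.039098
e^{−rT} = e^{−0.021·1.6098} = 0.966759
N(−d₁) = 0.319835,  N(−d₂) = 0.515594
Put price V = K·e^{−rT}·N(−d₂) − S·N(−d₁) = 54.451259 − 37.660609 = 16.790650
φ(d₁) = (1/√(2π))·e^{−d₁²/2} = 0.357534
Γ = φ(d₁) / (S·σ·√T) = 0.005986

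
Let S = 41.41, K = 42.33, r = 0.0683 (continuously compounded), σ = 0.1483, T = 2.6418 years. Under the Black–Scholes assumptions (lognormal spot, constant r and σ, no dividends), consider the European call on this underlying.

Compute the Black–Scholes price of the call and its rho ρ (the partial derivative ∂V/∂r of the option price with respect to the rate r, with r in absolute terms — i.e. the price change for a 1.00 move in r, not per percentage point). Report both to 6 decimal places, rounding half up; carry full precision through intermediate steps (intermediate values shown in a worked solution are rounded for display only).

price = 7.477903
ρ = 65.759710

σ√T = 0.1483·√2.6418 = 0.241041
d₁ = (ln(S/K) + (r+σ²/2)T) / (σ√T) = (ln(41.41/42.33) + (0.0683+0.1483²/2)·2.6418) / 0.241041 = (-0.021974 + 0.209485) / 0.241041 = 0.777924
d₂ = d₁ − σ√T = 0.777924 − 0.241041 = 0.536883
e^{−rT} = e^{−0.0683·2.6418} = 0.834907
N(d₁) = 0.781693,  N(d₂) = 0.704326
Call price V = S·N(d₁) − K·e^{−rT}·N(d₂) = 32.369912 − 24.892009 = 7.477903
ρ = K·T·e^{−rT}·N(d₂) = 65.759710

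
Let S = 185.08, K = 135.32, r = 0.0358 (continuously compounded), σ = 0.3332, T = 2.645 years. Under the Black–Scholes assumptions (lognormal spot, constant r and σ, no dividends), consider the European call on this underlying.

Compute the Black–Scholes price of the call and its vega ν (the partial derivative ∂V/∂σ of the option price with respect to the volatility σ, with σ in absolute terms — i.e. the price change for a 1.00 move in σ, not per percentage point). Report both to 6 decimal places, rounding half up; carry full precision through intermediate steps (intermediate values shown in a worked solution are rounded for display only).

σ√T = 0.3332·√2.645 = 0.541898
d₁ = (ln(S/K) + (r+σ²/2)T) / (σ√T) = (ln(185.08/135.32) + (0.0358+0.3332²/2)·2.645) / 0.541898 = (0.313146 + 0.241518) / 0.541898 = 1.023557
d₂ = d₁ − σ√T = 1.023557 − 0.541898 = 0.481658
e^{−rT} = e^{−0.0358·2.645} = 0.909654
N(d₁) = 0.846978,  N(d₂) = 0.684976
Call price V = S·N(d₁) − K·e^{−rT}·N(d₂) = 156.758626 − 84.316655 = 72.441971
φ(d₁) = (1/√(2π))·e^{−d₁²/2} = 0.236272
ν = S·φ(d₁)·√T = 71.118743

price = 72.441971
ν = 71.118743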